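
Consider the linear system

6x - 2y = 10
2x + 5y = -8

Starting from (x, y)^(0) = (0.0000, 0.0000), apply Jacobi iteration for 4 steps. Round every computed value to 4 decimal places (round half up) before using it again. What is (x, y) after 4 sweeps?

Iteration 1:
  x = (10 - (-2)·0.0000) / (6) = 1.6667
  y = (-8 - (2)·0.0000) / (5) = -1.6000
Iteration 2:
  x = (10 - (-2)·-1.6000) / (6) = 1.1333
  y = (-8 - (2)·1.6667) / (5) = -2.2667
Iteration 3:
  x = (10 - (-2)·-2.2667) / (6) = 0.9111
  y = (-8 - (2)·1.1333) / (5) = -2.0533
Iteration 4:
  x = (10 - (-2)·-2.0533) / (6) = 0.9822
  y = (-8 - (2)·0.9111) / (5) = -1.9644

(0.9822, -1.9644)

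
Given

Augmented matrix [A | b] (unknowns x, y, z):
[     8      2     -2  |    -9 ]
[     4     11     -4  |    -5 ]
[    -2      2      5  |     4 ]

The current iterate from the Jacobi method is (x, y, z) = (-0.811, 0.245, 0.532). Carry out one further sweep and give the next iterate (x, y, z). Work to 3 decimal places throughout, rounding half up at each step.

(-1.053, 0.034, 0.378)

One sweep:
  x = (-9 - (2)·0.245 - (-2)·0.532) / (8) = -1.053
  y = (-5 - (4)·-0.811 - (-4)·0.532) / (11) = 0.034
  z = (4 - (-2)·-0.811 - (2)·0.245) / (5) = 0.378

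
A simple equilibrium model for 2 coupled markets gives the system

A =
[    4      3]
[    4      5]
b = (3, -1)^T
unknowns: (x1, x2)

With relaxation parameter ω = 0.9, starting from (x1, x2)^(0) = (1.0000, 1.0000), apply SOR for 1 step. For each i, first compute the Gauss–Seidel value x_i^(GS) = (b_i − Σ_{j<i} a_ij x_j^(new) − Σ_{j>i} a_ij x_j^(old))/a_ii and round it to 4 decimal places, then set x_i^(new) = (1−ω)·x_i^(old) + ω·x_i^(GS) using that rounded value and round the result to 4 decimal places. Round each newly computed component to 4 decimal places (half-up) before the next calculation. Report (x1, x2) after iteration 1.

(0.1000, -0.1520)

Iteration 1:
  x1: GS value = (3 - (3)·1.0000) / (4) = 0.0000;  x1 ← (1−ω)·1.0000 + ω·0.0000 = 0.1000
  x2: GS value = (-1 - (4)·0.1000) / (5) = -0.2800;  x2 ← (1−ω)·1.0000 + ω·-0.2800 = -0.1520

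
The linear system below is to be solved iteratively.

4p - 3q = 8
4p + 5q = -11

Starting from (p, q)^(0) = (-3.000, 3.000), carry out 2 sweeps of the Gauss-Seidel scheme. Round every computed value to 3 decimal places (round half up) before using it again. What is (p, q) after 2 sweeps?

Iteration 1:
  p = (8 - (-3)·3.000) / (4) = 4.250
  q = (-11 - (4)·4.250) / (5) = -5.600
Iteration 2:
  p = (8 - (-3)·-5.600) / (4) = -2.200
  q = (-11 - (4)·-2.200) / (5) = -0.440

(-2.200, -0.440)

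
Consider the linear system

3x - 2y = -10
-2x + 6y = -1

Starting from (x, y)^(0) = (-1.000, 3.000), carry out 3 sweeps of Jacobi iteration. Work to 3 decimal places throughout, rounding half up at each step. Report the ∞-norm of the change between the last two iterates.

0.778

Iteration 1:
  x = (-10 - (-2)·3.000) / (3) = -1.333
  y = (-1 - (-2)·-1.000) / (6) = -0.500
Iteration 2:
  x = (-10 - (-2)·-0.500) / (3) = -3.667
  y = (-1 - (-2)·-1.333) / (6) = -0.611
Iteration 3:
  x = (-10 - (-2)·-0.611) / (3) = -3.741
  y = (-1 - (-2)·-3.667) / (6) = -1.389
Change: (-0.074, -0.778) → max |·| = 0.778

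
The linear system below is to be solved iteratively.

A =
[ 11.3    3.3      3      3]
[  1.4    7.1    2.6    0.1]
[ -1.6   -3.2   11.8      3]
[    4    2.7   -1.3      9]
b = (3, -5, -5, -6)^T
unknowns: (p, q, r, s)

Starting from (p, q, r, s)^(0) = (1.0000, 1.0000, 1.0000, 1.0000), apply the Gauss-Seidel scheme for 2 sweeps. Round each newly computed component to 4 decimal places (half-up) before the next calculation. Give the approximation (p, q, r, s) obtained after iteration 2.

Iteration 1:
  p = (3 - (3.3)·1.0000 - (3)·1.0000 - (3)·1.0000) / (11.3) = -0.5575
  q = (-5 - (1.4)·-0.5575 - (2.6)·1.0000 - (0.1)·1.0000) / (7.1) = -0.9746
  r = (-5 - (-1.6)·-0.5575 - (-3.2)·-0.9746 - (3)·1.0000) / (11.8) = -1.0179
  s = (-6 - (4)·-0.5575 - (2.7)·-0.9746 - (-1.3)·-1.0179) / (9) = -0.2735
Iteration 2:
  p = (3 - (3.3)·-0.9746 - (3)·-1.0179 - (3)·-0.2735) / (11.3) = 0.8930
  q = (-5 - (1.4)·0.8930 - (2.6)·-1.0179 - (0.1)·-0.2735) / (7.1) = -0.5037
  r = (-5 - (-1.6)·0.8930 - (-3.2)·-0.5037 - (3)·-0.2735) / (11.8) = -0.3697
  s = (-6 - (4)·0.8930 - (2.7)·-0.5037 - (-1.3)·-0.3697) / (9) = -0.9658

(0.8930, -0.5037, -0.3697, -0.9658)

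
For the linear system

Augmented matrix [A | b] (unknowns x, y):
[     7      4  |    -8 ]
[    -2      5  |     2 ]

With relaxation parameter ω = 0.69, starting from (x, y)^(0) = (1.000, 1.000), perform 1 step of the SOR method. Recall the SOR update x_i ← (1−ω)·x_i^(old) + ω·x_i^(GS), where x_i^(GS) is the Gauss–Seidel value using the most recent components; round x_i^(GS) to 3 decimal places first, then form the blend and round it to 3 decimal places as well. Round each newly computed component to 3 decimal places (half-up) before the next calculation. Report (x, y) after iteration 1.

(-0.873, 0.345)

Iteration 1:
  x: GS value = (-8 - (4)·1.000) / (7) = -1.714;  x ← (1−ω)·1.000 + ω·-1.714 = -0.873
  y: GS value = (2 - (-2)·-0.873) / (5) = 0.051;  y ← (1−ω)·1.000 + ω·0.051 = 0.345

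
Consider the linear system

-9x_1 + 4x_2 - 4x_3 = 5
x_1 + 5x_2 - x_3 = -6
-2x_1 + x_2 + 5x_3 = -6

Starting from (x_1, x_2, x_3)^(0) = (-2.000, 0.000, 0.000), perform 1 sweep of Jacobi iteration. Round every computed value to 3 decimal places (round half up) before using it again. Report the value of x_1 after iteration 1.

-0.556

Iteration 1:
  x_1 = (5 - (4)·0.000 - (-4)·0.000) / (-9) = -0.556
  x_2 = (-6 - (1)·-2.000 - (-1)·0.000) / (5) = -0.800
  x_3 = (-6 - (-2)·-2.000 - (1)·0.000) / (5) = -2.000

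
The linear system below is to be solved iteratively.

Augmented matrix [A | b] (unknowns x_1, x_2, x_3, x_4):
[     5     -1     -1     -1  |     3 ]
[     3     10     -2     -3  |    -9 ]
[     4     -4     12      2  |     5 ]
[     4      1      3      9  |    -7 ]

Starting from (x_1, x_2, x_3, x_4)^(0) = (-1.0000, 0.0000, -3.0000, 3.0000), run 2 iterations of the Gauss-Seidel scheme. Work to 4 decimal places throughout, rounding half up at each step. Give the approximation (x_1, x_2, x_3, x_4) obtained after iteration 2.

Iteration 1:
  x_1 = (3 - (-1)·0.0000 - (-1)·-3.0000 - (-1)·3.0000) / (5) = 0.6000
  x_2 = (-9 - (3)·0.6000 - (-2)·-3.0000 - (-3)·3.0000) / (10) = -0.7800
  x_3 = (5 - (4)·0.6000 - (-4)·-0.7800 - (2)·3.0000) / (12) = -0.5433
  x_4 = (-7 - (4)·0.6000 - (1)·-0.7800 - (3)·-0.5433) / (9) = -0.7767
Iteration 2:
  x_1 = (3 - (-1)·-0.7800 - (-1)·-0.5433 - (-1)·-0.7767) / (5) = 0.1800
  x_2 = (-9 - (3)·0.1800 - (-2)·-0.5433 - (-3)·-0.7767) / (10) = -1.2957
  x_3 = (5 - (4)·0.1800 - (-4)·-1.2957 - (2)·-0.7767) / (12) = 0.0542
  x_4 = (-7 - (4)·0.1800 - (1)·-1.2957 - (3)·0.0542) / (9) = -0.7319

(0.1800, -1.2957, 0.0542, -0.7319)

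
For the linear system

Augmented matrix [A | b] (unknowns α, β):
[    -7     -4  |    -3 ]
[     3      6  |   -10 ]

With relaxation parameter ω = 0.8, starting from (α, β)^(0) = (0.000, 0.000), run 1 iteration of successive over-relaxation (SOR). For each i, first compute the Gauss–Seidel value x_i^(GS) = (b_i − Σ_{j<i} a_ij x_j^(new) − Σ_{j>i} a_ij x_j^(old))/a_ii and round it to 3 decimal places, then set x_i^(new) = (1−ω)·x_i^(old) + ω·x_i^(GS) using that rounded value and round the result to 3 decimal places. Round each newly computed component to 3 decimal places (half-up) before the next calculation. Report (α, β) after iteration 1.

Iteration 1:
  α: GS value = (-3 - (-4)·0.000) / (-7) = 0.429;  α ← (1−ω)·0.000 + ω·0.429 = 0.343
  β: GS value = (-10 - (3)·0.343) / (6) = -1.838;  β ← (1−ω)·0.000 + ω·-1.838 = -1.470

(0.343, -1.470)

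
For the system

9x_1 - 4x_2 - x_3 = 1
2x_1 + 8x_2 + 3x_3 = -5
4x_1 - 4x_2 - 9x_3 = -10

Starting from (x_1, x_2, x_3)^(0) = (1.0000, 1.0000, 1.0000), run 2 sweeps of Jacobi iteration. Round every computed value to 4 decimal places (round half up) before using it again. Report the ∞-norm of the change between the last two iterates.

Iteration 1:
  x_1 = (1 - (-4)·1.0000 - (-1)·1.0000) / (9) = 0.6667
  x_2 = (-5 - (2)·1.0000 - (3)·1.0000) / (8) = -1.2500
  x_3 = (-10 - (4)·1.0000 - (-4)·1.0000) / (-9) = 1.1111
Iteration 2:
  x_1 = (1 - (-4)·-1.2500 - (-1)·1.1111) / (9) = -0.3210
  x_2 = (-5 - (2)·0.6667 - (3)·1.1111) / (8) = -1.2083
  x_3 = (-10 - (4)·0.6667 - (-4)·-1.2500) / (-9) = 1.9630
Change: (-0.9877, 0.0417, 0.8519) → max |·| = 0.9877

0.9877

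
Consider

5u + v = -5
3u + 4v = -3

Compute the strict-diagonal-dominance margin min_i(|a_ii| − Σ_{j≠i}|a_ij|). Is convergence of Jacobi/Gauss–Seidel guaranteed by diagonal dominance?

row 1: |5| − (1) = 4
row 2: |4| − (3) = 1
minimum over rows = 1 → strictly diagonally dominant (convergence guaranteed)

1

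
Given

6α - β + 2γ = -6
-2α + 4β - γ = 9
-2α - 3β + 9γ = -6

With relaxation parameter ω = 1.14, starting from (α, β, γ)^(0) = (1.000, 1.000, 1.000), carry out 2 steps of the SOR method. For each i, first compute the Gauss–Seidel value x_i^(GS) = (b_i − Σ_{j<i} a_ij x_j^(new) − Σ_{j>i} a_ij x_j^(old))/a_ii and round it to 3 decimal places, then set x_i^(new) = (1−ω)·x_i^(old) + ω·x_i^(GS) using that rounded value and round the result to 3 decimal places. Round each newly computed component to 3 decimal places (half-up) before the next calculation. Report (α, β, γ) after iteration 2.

(-0.365, 1.935, -0.039)

Iteration 1:
  α: GS value = (-6 - (-1)·1.000 - (2)·1.000) / (6) = -1.167;  α ← (1−ω)·1.000 + ω·-1.167 = -1.470
  β: GS value = (9 - (-2)·-1.470 - (-1)·1.000) / (4) = 1.765;  β ← (1−ω)·1.000 + ω·1.765 = 1.872
  γ: GS value = (-6 - (-2)·-1.470 - (-3)·1.872) / (9) = -0.369;  γ ← (1−ω)·1.000 + ω·-0.369 = -0.561
Iteration 2:
  α: GS value = (-6 - (-1)·1.872 - (2)·-0.561) / (6) = -0.501;  α ← (1−ω)·-1.470 + ω·-0.501 = -0.365
  β: GS value = (9 - (-2)·-0.365 - (-1)·-0.561) / (4) = 1.927;  β ← (1−ω)·1.872 + ω·1.927 = 1.935
  γ: GS value = (-6 - (-2)·-0.365 - (-3)·1.935) / (9) = -0.103;  γ ← (1−ω)·-0.561 + ω·-0.103 = -0.039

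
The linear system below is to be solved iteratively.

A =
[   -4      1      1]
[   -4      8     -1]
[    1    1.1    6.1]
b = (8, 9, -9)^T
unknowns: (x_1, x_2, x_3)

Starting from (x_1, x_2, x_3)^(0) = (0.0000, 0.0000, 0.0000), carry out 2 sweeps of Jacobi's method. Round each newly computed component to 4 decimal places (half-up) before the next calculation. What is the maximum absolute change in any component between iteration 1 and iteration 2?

Iteration 1:
  x_1 = (8 - (1)·0.0000 - (1)·0.0000) / (-4) = -2.0000
  x_2 = (9 - (-4)·0.0000 - (-1)·0.0000) / (8) = 1.1250
  x_3 = (-9 - (1)·0.0000 - (1.1)·0.0000) / (6.1) = -1.4754
Iteration 2:
  x_1 = (8 - (1)·1.1250 - (1)·-1.4754) / (-4) = -2.0876
  x_2 = (9 - (-4)·-2.0000 - (-1)·-1.4754) / (8) = -0.0594
  x_3 = (-9 - (1)·-2.0000 - (1.1)·1.1250) / (6.1) = -1.3504
Change: (-0.0876, -1.1844, 0.1250) → max |·| = 1.1844

1.1844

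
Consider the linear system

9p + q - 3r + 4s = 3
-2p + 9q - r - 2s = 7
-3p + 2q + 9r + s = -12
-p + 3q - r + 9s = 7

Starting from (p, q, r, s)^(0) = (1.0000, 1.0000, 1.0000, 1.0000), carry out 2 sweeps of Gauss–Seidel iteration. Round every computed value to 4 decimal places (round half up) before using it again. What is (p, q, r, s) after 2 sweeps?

Iteration 1:
  p = (3 - (1)·1.0000 - (-3)·1.0000 - (4)·1.0000) / (9) = 0.1111
  q = (7 - (-2)·0.1111 - (-1)·1.0000 - (-2)·1.0000) / (9) = 1.1358
  r = (-12 - (-3)·0.1111 - (2)·1.1358 - (1)·1.0000) / (9) = -1.6598
  s = (7 - (-1)·0.1111 - (3)·1.1358 - (-1)·-1.6598) / (9) = 0.2271
Iteration 2:
  p = (3 - (1)·1.1358 - (-3)·-1.6598 - (4)·0.2271) / (9) = -0.4471
  q = (7 - (-2)·-0.4471 - (-1)·-1.6598 - (-2)·0.2271) / (9) = 0.5445
  r = (-12 - (-3)·-0.4471 - (2)·0.5445 - (1)·0.2271) / (9) = -1.6286
  s = (7 - (-1)·-0.4471 - (3)·0.5445 - (-1)·-1.6286) / (9) = 0.3656

(-0.4471, 0.5445, -1.6286, 0.3656)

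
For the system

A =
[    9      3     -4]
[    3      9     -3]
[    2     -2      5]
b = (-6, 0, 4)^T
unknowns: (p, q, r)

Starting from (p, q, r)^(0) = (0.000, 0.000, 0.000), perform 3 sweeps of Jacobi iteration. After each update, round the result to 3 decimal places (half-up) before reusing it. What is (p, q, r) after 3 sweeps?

Iteration 1:
  p = (-6 - (3)·0.000 - (-4)·0.000) / (9) = -0.667
  q = (0 - (3)·0.000 - (-3)·0.000) / (9) = 0.000
  r = (4 - (2)·0.000 - (-2)·0.000) / (5) = 0.800
Iteration 2:
  p = (-6 - (3)·0.000 - (-4)·0.800) / (9) = -0.311
  q = (0 - (3)·-0.667 - (-3)·0.800) / (9) = 0.489
  r = (4 - (2)·-0.667 - (-2)·0.000) / (5) = 1.067
Iteration 3:
  p = (-6 - (3)·0.489 - (-4)·1.067) / (9) = -0.355
  q = (0 - (3)·-0.311 - (-3)·1.067) / (9) = 0.459
  r = (4 - (2)·-0.311 - (-2)·0.489) / (5) = 1.120

(-0.355, 0.459, 1.120)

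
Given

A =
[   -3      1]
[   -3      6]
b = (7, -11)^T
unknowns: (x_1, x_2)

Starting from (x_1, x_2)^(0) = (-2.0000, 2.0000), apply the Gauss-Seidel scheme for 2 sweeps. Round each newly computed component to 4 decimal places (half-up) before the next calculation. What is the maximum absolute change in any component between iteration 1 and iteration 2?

Iteration 1:
  x_1 = (7 - (1)·2.0000) / (-3) = -1.6667
  x_2 = (-11 - (-3)·-1.6667) / (6) = -2.6667
Iteration 2:
  x_1 = (7 - (1)·-2.6667) / (-3) = -3.2222
  x_2 = (-11 - (-3)·-3.2222) / (6) = -3.4444
Change: (-1.5555, -0.7777) → max |·| = 1.5555

1.5555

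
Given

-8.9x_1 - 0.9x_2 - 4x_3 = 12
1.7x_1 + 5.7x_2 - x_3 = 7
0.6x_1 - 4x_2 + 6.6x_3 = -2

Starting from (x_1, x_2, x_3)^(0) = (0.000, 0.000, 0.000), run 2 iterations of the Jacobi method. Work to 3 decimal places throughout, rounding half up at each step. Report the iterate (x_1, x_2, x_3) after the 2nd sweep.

Iteration 1:
  x_1 = (12 - (-0.9)·0.000 - (-4)·0.000) / (-8.9) = -1.348
  x_2 = (7 - (1.7)·0.000 - (-1)·0.000) / (5.7) = 1.228
  x_3 = (-2 - (0.6)·0.000 - (-4)·0.000) / (6.6) = -0.303
Iteration 2:
  x_1 = (12 - (-0.9)·1.228 - (-4)·-0.303) / (-8.9) = -1.336
  x_2 = (7 - (1.7)·-1.348 - (-1)·-0.303) / (5.7) = 1.577
  x_3 = (-2 - (0.6)·-1.348 - (-4)·1.228) / (6.6) = 0.564

(-1.336, 1.577, 0.564)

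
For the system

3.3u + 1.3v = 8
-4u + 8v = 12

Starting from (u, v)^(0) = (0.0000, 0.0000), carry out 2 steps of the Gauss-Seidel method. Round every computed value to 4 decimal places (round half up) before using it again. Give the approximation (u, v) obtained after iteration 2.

Iteration 1:
  u = (8 - (1.3)·0.0000) / (3.3) = 2.4242
  v = (12 - (-4)·2.4242) / (8) = 2.7121
Iteration 2:
  u = (8 - (1.3)·2.7121) / (3.3) = 1.3558
  v = (12 - (-4)·1.3558) / (8) = 2.1779

(1.3558, 2.1779)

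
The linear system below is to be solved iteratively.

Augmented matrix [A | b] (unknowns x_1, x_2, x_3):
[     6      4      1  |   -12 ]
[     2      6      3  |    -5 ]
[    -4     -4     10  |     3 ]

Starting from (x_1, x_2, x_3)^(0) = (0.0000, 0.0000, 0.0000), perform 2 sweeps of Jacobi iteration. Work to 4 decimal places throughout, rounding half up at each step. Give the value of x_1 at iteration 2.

-1.4945

Iteration 1:
  x_1 = (-12 - (4)·0.0000 - (1)·0.0000) / (6) = -2.0000
  x_2 = (-5 - (2)·0.0000 - (3)·0.0000) / (6) = -0.8333
  x_3 = (3 - (-4)·0.0000 - (-4)·0.0000) / (10) = 0.3000
Iteration 2:
  x_1 = (-12 - (4)·-0.8333 - (1)·0.3000) / (6) = -1.4945
  x_2 = (-5 - (2)·-2.0000 - (3)·0.3000) / (6) = -0.3167
  x_3 = (3 - (-4)·-2.0000 - (-4)·-0.8333) / (10) = -0.8333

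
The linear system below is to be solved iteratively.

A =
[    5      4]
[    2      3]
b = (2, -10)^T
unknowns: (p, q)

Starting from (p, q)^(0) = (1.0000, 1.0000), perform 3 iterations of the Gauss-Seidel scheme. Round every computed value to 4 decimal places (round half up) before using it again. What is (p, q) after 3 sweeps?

(4.5885, -6.3923)

Iteration 1:
  p = (2 - (4)·1.0000) / (5) = -0.4000
  q = (-10 - (2)·-0.4000) / (3) = -3.0667
Iteration 2:
  p = (2 - (4)·-3.0667) / (5) = 2.8534
  q = (-10 - (2)·2.8534) / (3) = -5.2356
Iteration 3:
  p = (2 - (4)·-5.2356) / (5) = 4.5885
  q = (-10 - (2)·4.5885) / (3) = -6.3923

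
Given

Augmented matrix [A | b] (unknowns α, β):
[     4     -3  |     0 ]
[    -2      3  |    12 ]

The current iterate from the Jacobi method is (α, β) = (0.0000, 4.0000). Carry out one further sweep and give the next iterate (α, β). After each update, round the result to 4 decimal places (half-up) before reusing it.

One sweep:
  α = (0 - (-3)·4.0000) / (4) = 3.0000
  β = (12 - (-2)·0.0000) / (3) = 4.0000

(3.0000, 4.0000)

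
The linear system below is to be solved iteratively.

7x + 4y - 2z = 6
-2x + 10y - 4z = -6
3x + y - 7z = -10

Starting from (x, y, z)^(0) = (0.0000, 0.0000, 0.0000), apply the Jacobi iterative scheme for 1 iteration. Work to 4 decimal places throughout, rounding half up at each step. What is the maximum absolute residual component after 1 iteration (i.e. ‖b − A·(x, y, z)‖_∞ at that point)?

Iteration 1:
  x = (6 - (4)·0.0000 - (-2)·0.0000) / (7) = 0.8571
  y = (-6 - (-2)·0.0000 - (-4)·0.0000) / (10) = -0.6000
  z = (-10 - (3)·0.0000 - (1)·0.0000) / (-7) = 1.4286
Residual b − A·x = (5.2575, 7.4286, -1.9711); ∞-norm = 7.4286

7.4286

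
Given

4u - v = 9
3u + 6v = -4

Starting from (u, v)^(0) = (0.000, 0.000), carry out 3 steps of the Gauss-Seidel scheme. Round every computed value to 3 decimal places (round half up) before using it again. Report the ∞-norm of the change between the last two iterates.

Iteration 1:
  u = (9 - (-1)·0.000) / (4) = 2.250
  v = (-4 - (3)·2.250) / (6) = -1.792
Iteration 2:
  u = (9 - (-1)·-1.792) / (4) = 1.802
  v = (-4 - (3)·1.802) / (6) = -1.568
Iteration 3:
  u = (9 - (-1)·-1.568) / (4) = 1.858
  v = (-4 - (3)·1.858) / (6) = -1.596
Change: (0.056, -0.028) → max |·| = 0.056

0.056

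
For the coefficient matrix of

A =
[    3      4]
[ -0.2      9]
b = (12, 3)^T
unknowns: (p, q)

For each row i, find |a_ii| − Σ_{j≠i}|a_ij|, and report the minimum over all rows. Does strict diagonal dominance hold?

row 1: |3| − (4) = -1
row 2: |9| − (0.2) = 8.8
minimum over rows = -1 → not strictly diagonally dominant

-1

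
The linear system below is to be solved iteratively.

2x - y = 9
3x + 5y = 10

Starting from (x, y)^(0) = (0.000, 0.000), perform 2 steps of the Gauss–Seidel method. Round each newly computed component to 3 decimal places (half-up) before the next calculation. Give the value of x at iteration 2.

4.150

Iteration 1:
  x = (9 - (-1)·0.000) / (2) = 4.500
  y = (10 - (3)·4.500) / (5) = -0.700
Iteration 2:
  x = (9 - (-1)·-0.700) / (2) = 4.150
  y = (10 - (3)·4.150) / (5) = -0.490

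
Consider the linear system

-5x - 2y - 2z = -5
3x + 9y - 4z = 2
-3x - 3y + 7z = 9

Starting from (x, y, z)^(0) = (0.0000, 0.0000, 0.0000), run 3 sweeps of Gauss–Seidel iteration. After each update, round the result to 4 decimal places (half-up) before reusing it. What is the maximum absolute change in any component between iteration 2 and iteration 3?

Iteration 1:
  x = (-5 - (-2)·0.0000 - (-2)·0.0000) / (-5) = 1.0000
  y = (2 - (3)·1.0000 - (-4)·0.0000) / (9) = -0.1111
  z = (9 - (-3)·1.0000 - (-3)·-0.1111) / (7) = 1.6667
Iteration 2:
  x = (-5 - (-2)·-0.1111 - (-2)·1.6667) / (-5) = 0.3778
  y = (2 - (3)·0.3778 - (-4)·1.6667) / (9) = 0.8370
  z = (9 - (-3)·0.3778 - (-3)·0.8370) / (7) = 1.8063
Iteration 3:
  x = (-5 - (-2)·0.8370 - (-2)·1.8063) / (-5) = -0.0573
  y = (2 - (3)·-0.0573 - (-4)·1.8063) / (9) = 1.0441
  z = (9 - (-3)·-0.0573 - (-3)·1.0441) / (7) = 1.7086
Change: (-0.4351, 0.2071, -0.0977) → max |·| = 0.4351

0.4351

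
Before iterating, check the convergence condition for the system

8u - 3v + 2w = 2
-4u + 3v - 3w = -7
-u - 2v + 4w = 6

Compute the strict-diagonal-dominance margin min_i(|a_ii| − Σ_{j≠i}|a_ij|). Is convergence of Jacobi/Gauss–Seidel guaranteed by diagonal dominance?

-4

row 1: |8| − (3+2) = 3
row 2: |3| − (4+3) = -4
row 3: |4| − (1+2) = 1
minimum over rows = -4 → not strictly diagonally dominant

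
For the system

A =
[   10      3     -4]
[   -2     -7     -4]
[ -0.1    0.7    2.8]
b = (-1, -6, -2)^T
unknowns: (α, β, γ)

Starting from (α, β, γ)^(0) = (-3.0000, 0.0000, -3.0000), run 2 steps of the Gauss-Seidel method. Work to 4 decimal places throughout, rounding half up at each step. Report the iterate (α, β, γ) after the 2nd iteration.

Iteration 1:
  α = (-1 - (3)·0.0000 - (-4)·-3.0000) / (10) = -1.3000
  β = (-6 - (-2)·-1.3000 - (-4)·-3.0000) / (-7) = 2.9429
  γ = (-2 - (-0.1)·-1.3000 - (0.7)·2.9429) / (2.8) = -1.4964
Iteration 2:
  α = (-1 - (3)·2.9429 - (-4)·-1.4964) / (10) = -1.5814
  β = (-6 - (-2)·-1.5814 - (-4)·-1.4964) / (-7) = 2.1641
  γ = (-2 - (-0.1)·-1.5814 - (0.7)·2.1641) / (2.8) = -1.3118

(-1.5814, 2.1641, -1.3118)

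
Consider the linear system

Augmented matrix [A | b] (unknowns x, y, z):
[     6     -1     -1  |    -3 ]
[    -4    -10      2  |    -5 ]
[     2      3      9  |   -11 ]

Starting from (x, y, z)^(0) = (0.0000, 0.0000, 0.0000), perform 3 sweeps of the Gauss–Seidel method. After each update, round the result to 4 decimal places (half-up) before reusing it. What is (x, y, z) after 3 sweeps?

(-0.6285, 0.5023, -1.2500)

Iteration 1:
  x = (-3 - (-1)·0.0000 - (-1)·0.0000) / (6) = -0.5000
  y = (-5 - (-4)·-0.5000 - (2)·0.0000) / (-10) = 0.7000
  z = (-11 - (2)·-0.5000 - (3)·0.7000) / (9) = -1.3444
Iteration 2:
  x = (-3 - (-1)·0.7000 - (-1)·-1.3444) / (6) = -0.6074
  y = (-5 - (-4)·-0.6074 - (2)·-1.3444) / (-10) = 0.4741
  z = (-11 - (2)·-0.6074 - (3)·0.4741) / (9) = -1.2453
Iteration 3:
  x = (-3 - (-1)·0.4741 - (-1)·-1.2453) / (6) = -0.6285
  y = (-5 - (-4)·-0.6285 - (2)·-1.2453) / (-10) = 0.5023
  z = (-11 - (2)·-0.6285 - (3)·0.5023) / (9) = -1.2500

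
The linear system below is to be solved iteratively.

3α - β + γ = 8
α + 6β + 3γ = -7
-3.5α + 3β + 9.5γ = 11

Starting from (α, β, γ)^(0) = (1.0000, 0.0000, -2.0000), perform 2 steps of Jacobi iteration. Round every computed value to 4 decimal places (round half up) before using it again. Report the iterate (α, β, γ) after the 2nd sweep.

Iteration 1:
  α = (8 - (-1)·0.0000 - (1)·-2.0000) / (3) = 3.3333
  β = (-7 - (1)·1.0000 - (3)·-2.0000) / (6) = -0.3333
  γ = (11 - (-3.5)·1.0000 - (3)·0.0000) / (9.5) = 1.5263
Iteration 2:
  α = (8 - (-1)·-0.3333 - (1)·1.5263) / (3) = 2.0468
  β = (-7 - (1)·3.3333 - (3)·1.5263) / (6) = -2.4854
  γ = (11 - (-3.5)·3.3333 - (3)·-0.3333) / (9.5) = 2.4912

(2.0468, -2.4854, 2.4912)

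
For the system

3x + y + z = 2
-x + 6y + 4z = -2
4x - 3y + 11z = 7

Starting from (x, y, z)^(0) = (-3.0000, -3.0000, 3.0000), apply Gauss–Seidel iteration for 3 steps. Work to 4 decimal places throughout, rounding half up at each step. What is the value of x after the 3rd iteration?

Iteration 1:
  x = (2 - (1)·-3.0000 - (1)·3.0000) / (3) = 0.6667
  y = (-2 - (-1)·0.6667 - (4)·3.0000) / (6) = -2.2222
  z = (7 - (4)·0.6667 - (-3)·-2.2222) / (11) = -0.2121
Iteration 2:
  x = (2 - (1)·-2.2222 - (1)·-0.2121) / (3) = 1.4781
  y = (-2 - (-1)·1.4781 - (4)·-0.2121) / (6) = 0.0544
  z = (7 - (4)·1.4781 - (-3)·0.0544) / (11) = 0.1137
Iteration 3:
  x = (2 - (1)·0.0544 - (1)·0.1137) / (3) = 0.6106
  y = (-2 - (-1)·0.6106 - (4)·0.1137) / (6) = -0.3074
  z = (7 - (4)·0.6106 - (-3)·-0.3074) / (11) = 0.3305

0.6106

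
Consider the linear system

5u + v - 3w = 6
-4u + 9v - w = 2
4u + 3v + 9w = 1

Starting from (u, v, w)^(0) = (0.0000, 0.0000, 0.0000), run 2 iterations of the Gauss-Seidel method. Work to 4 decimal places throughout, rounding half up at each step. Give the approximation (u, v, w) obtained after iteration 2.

(0.6444, 0.4337, -0.3199)

Iteration 1:
  u = (6 - (1)·0.0000 - (-3)·0.0000) / (5) = 1.2000
  v = (2 - (-4)·1.2000 - (-1)·0.0000) / (9) = 0.7556
  w = (1 - (4)·1.2000 - (3)·0.7556) / (9) = -0.6741
Iteration 2:
  u = (6 - (1)·0.7556 - (-3)·-0.6741) / (5) = 0.6444
  v = (2 - (-4)·0.6444 - (-1)·-0.6741) / (9) = 0.4337
  w = (1 - (4)·0.6444 - (3)·0.4337) / (9) = -0.3199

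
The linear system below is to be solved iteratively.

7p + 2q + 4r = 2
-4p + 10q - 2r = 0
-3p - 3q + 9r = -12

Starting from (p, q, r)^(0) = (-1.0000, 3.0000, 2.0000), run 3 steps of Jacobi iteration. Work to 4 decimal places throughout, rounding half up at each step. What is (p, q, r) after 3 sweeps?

(1.6082, -0.1143, -1.3841)

Iteration 1:
  p = (2 - (2)·3.0000 - (4)·2.0000) / (7) = -1.7143
  q = (0 - (-4)·-1.0000 - (-2)·2.0000) / (10) = 0.0000
  r = (-12 - (-3)·-1.0000 - (-3)·3.0000) / (9) = -0.6667
Iteration 2:
  p = (2 - (2)·0.0000 - (4)·-0.6667) / (7) = 0.6667
  q = (0 - (-4)·-1.7143 - (-2)·-0.6667) / (10) = -0.8191
  r = (-12 - (-3)·-1.7143 - (-3)·0.0000) / (9) = -1.9048
Iteration 3:
  p = (2 - (2)·-0.8191 - (4)·-1.9048) / (7) = 1.6082
  q = (0 - (-4)·0.6667 - (-2)·-1.9048) / (10) = -0.1143
  r = (-12 - (-3)·0.6667 - (-3)·-0.8191) / (9) = -1.3841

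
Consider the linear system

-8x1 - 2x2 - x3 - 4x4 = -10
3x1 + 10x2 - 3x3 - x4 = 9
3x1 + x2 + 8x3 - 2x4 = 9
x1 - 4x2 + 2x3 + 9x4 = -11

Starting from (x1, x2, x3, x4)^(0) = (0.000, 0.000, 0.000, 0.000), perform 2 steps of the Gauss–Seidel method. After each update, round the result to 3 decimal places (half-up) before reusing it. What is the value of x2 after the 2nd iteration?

0.449

Iteration 1:
  x1 = (-10 - (-2)·0.000 - (-1)·0.000 - (-4)·0.000) / (-8) = 1.250
  x2 = (9 - (3)·1.250 - (-3)·0.000 - (-1)·0.000) / (10) = 0.525
  x3 = (9 - (3)·1.250 - (1)·0.525 - (-2)·0.000) / (8) = 0.591
  x4 = (-11 - (1)·1.250 - (-4)·0.525 - (2)·0.591) / (9) = -1.259
Iteration 2:
  x1 = (-10 - (-2)·0.525 - (-1)·0.591 - (-4)·-1.259) / (-8) = 1.674
  x2 = (9 - (3)·1.674 - (-3)·0.591 - (-1)·-1.259) / (10) = 0.449
  x3 = (9 - (3)·1.674 - (1)·0.449 - (-2)·-1.259) / (8) = 0.126
  x4 = (-11 - (1)·1.674 - (-4)·0.449 - (2)·0.126) / (9) = -1.237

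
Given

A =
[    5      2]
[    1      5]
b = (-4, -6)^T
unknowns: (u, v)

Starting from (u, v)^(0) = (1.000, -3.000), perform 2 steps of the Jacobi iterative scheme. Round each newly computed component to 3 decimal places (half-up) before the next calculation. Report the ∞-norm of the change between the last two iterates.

Iteration 1:
  u = (-4 - (2)·-3.000) / (5) = 0.400
  v = (-6 - (1)·1.000) / (5) = -1.400
Iteration 2:
  u = (-4 - (2)·-1.400) / (5) = -0.240
  v = (-6 - (1)·0.400) / (5) = -1.280
Change: (-0.640, 0.120) → max |·| = 0.640

0.640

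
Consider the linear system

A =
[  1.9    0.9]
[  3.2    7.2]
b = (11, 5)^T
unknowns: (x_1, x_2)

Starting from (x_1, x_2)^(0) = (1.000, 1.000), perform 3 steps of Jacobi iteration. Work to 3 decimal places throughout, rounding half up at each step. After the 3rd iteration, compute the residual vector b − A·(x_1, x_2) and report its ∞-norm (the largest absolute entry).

Iteration 1:
  x_1 = (11 - (0.9)·1.000) / (1.9) = 5.316
  x_2 = (5 - (3.2)·1.000) / (7.2) = 0.250
Iteration 2:
  x_1 = (11 - (0.9)·0.250) / (1.9) = 5.671
  x_2 = (5 - (3.2)·5.316) / (7.2) = -1.668
Iteration 3:
  x_1 = (11 - (0.9)·-1.668) / (1.9) = 6.580
  x_2 = (5 - (3.2)·5.671) / (7.2) = -1.826
Residual b − A·x = (0.141, -2.909); ∞-norm = 2.909

2.909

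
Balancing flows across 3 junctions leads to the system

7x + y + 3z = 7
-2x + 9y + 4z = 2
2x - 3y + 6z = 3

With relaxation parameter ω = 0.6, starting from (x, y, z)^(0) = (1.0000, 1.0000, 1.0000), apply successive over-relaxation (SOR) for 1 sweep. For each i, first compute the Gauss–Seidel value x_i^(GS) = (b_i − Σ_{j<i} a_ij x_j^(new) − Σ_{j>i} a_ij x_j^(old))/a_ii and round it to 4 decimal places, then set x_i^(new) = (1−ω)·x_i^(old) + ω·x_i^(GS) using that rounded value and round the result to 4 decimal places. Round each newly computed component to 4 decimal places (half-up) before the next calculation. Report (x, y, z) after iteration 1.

Iteration 1:
  x: GS value = (7 - (1)·1.0000 - (3)·1.0000) / (7) = 0.4286;  x ← (1−ω)·1.0000 + ω·0.4286 = 0.6572
  y: GS value = (2 - (-2)·0.6572 - (4)·1.0000) / (9) = -0.0762;  y ← (1−ω)·1.0000 + ω·-0.0762 = 0.3543
  z: GS value = (3 - (2)·0.6572 - (-3)·0.3543) / (6) = 0.4581;  z ← (1−ω)·1.0000 + ω·0.4581 = 0.6749

(0.6572, 0.3543, 0.6749)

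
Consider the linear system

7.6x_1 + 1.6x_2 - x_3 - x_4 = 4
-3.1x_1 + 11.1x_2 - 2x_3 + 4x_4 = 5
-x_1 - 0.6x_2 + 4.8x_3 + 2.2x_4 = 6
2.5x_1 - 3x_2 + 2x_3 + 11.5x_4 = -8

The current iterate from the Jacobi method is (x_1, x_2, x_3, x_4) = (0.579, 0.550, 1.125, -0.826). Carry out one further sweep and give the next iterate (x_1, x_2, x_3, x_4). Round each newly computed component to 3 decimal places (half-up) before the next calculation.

One sweep:
  x_1 = (4 - (1.6)·0.550 - (-1)·1.125 - (-1)·-0.826) / (7.6) = 0.450
  x_2 = (5 - (-3.1)·0.579 - (-2)·1.125 - (4)·-0.826) / (11.1) = 1.113
  x_3 = (6 - (-1)·0.579 - (-0.6)·0.550 - (2.2)·-0.826) / (4.8) = 1.818
  x_4 = (-8 - (2.5)·0.579 - (-3)·0.550 - (2)·1.125) / (11.5) = -0.874

(0.450, 1.113, 1.818, -0.874)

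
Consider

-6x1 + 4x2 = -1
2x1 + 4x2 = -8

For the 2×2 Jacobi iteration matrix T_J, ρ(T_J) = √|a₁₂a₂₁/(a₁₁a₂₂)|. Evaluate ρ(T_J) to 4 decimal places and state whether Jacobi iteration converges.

0.5774

a₁₂a₂₁/(a₁₁a₂₂) = (4)·(2) / ((-6)·(4)) = -0.333333
ρ = √|-0.333333| = √0.333333 = 0.5774
ρ < 1, so Jacobi converges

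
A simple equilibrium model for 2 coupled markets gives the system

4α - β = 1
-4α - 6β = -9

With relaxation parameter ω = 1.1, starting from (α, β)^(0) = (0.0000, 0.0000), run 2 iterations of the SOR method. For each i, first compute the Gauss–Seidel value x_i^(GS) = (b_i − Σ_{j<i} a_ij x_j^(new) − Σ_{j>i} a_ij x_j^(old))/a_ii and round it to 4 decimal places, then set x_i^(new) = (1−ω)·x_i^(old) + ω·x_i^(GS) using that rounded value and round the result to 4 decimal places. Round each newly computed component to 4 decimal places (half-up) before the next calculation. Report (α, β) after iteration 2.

Iteration 1:
  α: GS value = (1 - (-1)·0.0000) / (4) = 0.2500;  α ← (1−ω)·0.0000 + ω·0.2500 = 0.2750
  β: GS value = (-9 - (-4)·0.2750) / (-6) = 1.3167;  β ← (1−ω)·0.0000 + ω·1.3167 = 1.4484
Iteration 2:
  α: GS value = (1 - (-1)·1.4484) / (4) = 0.6121;  α ← (1−ω)·0.2750 + ω·0.6121 = 0.6458
  β: GS value = (-9 - (-4)·0.6458) / (-6) = 1.0695;  β ← (1−ω)·1.4484 + ω·1.0695 = 1.0316

(0.6458, 1.0316)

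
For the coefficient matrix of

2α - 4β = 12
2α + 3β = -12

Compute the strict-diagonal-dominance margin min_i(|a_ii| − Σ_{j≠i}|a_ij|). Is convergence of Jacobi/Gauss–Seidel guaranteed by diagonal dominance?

-2

row 1: |2| − (4) = -2
row 2: |3| − (2) = 1
minimum over rows = -2 → not strictly diagonally dominant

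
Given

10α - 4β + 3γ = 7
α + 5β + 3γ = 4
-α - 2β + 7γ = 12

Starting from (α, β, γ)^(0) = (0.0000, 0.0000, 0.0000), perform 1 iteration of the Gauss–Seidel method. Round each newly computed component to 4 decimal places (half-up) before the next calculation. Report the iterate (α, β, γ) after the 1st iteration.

Iteration 1:
  α = (7 - (-4)·0.0000 - (3)·0.0000) / (10) = 0.7000
  β = (4 - (1)·0.7000 - (3)·0.0000) / (5) = 0.6600
  γ = (12 - (-1)·0.7000 - (-2)·0.6600) / (7) = 2.0029

(0.7000, 0.6600, 2.0029)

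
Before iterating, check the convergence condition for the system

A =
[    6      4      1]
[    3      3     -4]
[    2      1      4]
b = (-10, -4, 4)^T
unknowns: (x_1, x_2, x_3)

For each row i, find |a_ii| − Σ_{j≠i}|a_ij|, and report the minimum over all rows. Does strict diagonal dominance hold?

row 1: |6| − (4+1) = 1
row 2: |3| − (3+4) = -4
row 3: |4| − (2+1) = 1
minimum over rows = -4 → not strictly diagonally dominant

-4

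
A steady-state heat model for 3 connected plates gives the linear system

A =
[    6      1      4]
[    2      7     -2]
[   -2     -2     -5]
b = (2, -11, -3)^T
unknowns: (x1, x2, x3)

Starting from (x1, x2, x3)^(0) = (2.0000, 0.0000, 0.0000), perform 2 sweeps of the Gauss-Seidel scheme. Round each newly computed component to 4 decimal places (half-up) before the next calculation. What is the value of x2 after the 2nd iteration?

Iteration 1:
  x1 = (2 - (1)·0.0000 - (4)·0.0000) / (6) = 0.3333
  x2 = (-11 - (2)·0.3333 - (-2)·0.0000) / (7) = -1.6667
  x3 = (-3 - (-2)·0.3333 - (-2)·-1.6667) / (-5) = 1.1334
Iteration 2:
  x1 = (2 - (1)·-1.6667 - (4)·1.1334) / (6) = -0.1445
  x2 = (-11 - (2)·-0.1445 - (-2)·1.1334) / (7) = -1.2063
  x3 = (-3 - (-2)·-0.1445 - (-2)·-1.2063) / (-5) = 1.1403

-1.2063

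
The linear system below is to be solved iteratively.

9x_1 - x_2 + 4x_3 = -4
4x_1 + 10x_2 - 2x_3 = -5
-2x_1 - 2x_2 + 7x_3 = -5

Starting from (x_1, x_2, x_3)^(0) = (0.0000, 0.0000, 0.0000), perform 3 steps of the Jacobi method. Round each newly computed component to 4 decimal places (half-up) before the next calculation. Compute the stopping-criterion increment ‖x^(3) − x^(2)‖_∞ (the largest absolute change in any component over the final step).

0.1587

Iteration 1:
  x_1 = (-4 - (-1)·0.0000 - (4)·0.0000) / (9) = -0.4444
  x_2 = (-5 - (4)·0.0000 - (-2)·0.0000) / (10) = -0.5000
  x_3 = (-5 - (-2)·0.0000 - (-2)·0.0000) / (7) = -0.7143
Iteration 2:
  x_1 = (-4 - (-1)·-0.5000 - (4)·-0.7143) / (9) = -0.1825
  x_2 = (-5 - (4)·-0.4444 - (-2)·-0.7143) / (10) = -0.4651
  x_3 = (-5 - (-2)·-0.4444 - (-2)·-0.5000) / (7) = -0.9841
Iteration 3:
  x_1 = (-4 - (-1)·-0.4651 - (4)·-0.9841) / (9) = -0.0587
  x_2 = (-5 - (4)·-0.1825 - (-2)·-0.9841) / (10) = -0.6238
  x_3 = (-5 - (-2)·-0.1825 - (-2)·-0.4651) / (7) = -0.8993
Change: (0.1238, -0.1587, 0.0848) → max |·| = 0.1587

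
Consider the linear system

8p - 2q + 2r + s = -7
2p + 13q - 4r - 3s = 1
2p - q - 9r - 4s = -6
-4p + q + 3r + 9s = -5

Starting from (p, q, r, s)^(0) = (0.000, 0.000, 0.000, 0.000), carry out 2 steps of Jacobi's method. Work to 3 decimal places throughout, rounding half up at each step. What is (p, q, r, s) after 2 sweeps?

Iteration 1:
  p = (-7 - (-2)·0.000 - (2)·0.000 - (1)·0.000) / (8) = -0.875
  q = (1 - (2)·0.000 - (-4)·0.000 - (-3)·0.000) / (13) = 0.077
  r = (-6 - (2)·0.000 - (-1)·0.000 - (-4)·0.000) / (-9) = 0.667
  s = (-5 - (-4)·0.000 - (1)·0.000 - (3)·0.000) / (9) = -0.556
Iteration 2:
  p = (-7 - (-2)·0.077 - (2)·0.667 - (1)·-0.556) / (8) = -0.953
  q = (1 - (2)·-0.875 - (-4)·0.667 - (-3)·-0.556) / (13) = 0.288
  r = (-6 - (2)·-0.875 - (-1)·0.077 - (-4)·-0.556) / (-9) = 0.711
  s = (-5 - (-4)·-0.875 - (1)·0.077 - (3)·0.667) / (9) = -1.175

(-0.953, 0.288, 0.711, -1.175)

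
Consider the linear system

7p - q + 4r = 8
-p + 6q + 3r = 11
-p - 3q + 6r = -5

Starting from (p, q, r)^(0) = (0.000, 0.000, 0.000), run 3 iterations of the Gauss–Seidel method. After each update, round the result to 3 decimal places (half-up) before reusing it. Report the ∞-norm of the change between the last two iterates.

Iteration 1:
  p = (8 - (-1)·0.000 - (4)·0.000) / (7) = 1.143
  q = (11 - (-1)·1.143 - (3)·0.000) / (6) = 2.024
  r = (-5 - (-1)·1.143 - (-3)·2.024) / (6) = 0.369
Iteration 2:
  p = (8 - (-1)·2.024 - (4)·0.369) / (7) = 1.221
  q = (11 - (-1)·1.221 - (3)·0.369) / (6) = 1.852
  r = (-5 - (-1)·1.221 - (-3)·1.852) / (6) = 0.296
Iteration 3:
  p = (8 - (-1)·1.852 - (4)·0.296) / (7) = 1.238
  q = (11 - (-1)·1.238 - (3)·0.296) / (6) = 1.892
  r = (-5 - (-1)·1.238 - (-3)·1.892) / (6) = 0.319
Change: (0.017, 0.040, 0.023) → max |·| = 0.040

0.040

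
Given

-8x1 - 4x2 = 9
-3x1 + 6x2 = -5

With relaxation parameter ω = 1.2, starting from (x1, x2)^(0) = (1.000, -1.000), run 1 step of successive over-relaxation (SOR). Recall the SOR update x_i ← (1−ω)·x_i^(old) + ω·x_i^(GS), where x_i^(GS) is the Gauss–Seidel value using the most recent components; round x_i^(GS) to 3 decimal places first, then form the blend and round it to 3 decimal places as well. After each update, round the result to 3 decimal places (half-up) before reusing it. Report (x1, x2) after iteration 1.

Iteration 1:
  x1: GS value = (9 - (-4)·-1.000) / (-8) = -0.625;  x1 ← (1−ω)·1.000 + ω·-0.625 = -0.950
  x2: GS value = (-5 - (-3)·-0.950) / (6) = -1.308;  x2 ← (1−ω)·-1.000 + ω·-1.308 = -1.370

(-0.950, -1.370)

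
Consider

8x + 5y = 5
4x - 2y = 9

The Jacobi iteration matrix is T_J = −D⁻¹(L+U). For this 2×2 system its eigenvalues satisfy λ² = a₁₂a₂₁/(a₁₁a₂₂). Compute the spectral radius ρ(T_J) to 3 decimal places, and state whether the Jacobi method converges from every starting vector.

1.118

a₁₂a₂₁/(a₁₁a₂₂) = (5)·(4) / ((8)·(-2)) = -1.250000
ρ = √|-1.250000| = √1.250000 = 1.118
ρ > 1, so Jacobi diverges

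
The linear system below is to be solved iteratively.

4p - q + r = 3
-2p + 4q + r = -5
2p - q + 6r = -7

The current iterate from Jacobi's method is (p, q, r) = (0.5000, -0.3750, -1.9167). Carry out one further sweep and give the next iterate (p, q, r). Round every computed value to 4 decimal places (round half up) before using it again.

One sweep:
  p = (3 - (-1)·-0.3750 - (1)·-1.9167) / (4) = 1.1354
  q = (-5 - (-2)·0.5000 - (1)·-1.9167) / (4) = -0.5208
  r = (-7 - (2)·0.5000 - (-1)·-0.3750) / (6) = -1.3958

(1.1354, -0.5208, -1.3958)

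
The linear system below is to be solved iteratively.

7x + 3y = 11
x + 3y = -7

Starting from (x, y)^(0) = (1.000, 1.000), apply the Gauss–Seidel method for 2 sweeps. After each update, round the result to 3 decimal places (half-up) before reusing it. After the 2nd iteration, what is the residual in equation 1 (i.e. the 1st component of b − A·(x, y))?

1.590

Iteration 1:
  x = (11 - (3)·1.000) / (7) = 1.143
  y = (-7 - (1)·1.143) / (3) = -2.714
Iteration 2:
  x = (11 - (3)·-2.714) / (7) = 2.735
  y = (-7 - (1)·2.735) / (3) = -3.245
Residual b − A·x = (1.590, 0.000)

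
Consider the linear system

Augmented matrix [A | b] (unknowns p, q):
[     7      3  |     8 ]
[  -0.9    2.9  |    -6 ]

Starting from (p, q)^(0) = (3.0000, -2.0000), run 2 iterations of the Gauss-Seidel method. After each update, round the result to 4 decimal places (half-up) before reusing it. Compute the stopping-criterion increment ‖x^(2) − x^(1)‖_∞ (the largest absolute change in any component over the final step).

0.2364

Iteration 1:
  p = (8 - (3)·-2.0000) / (7) = 2.0000
  q = (-6 - (-0.9)·2.0000) / (2.9) = -1.4483
Iteration 2:
  p = (8 - (3)·-1.4483) / (7) = 1.7636
  q = (-6 - (-0.9)·1.7636) / (2.9) = -1.5216
Change: (-0.2364, -0.0733) → max |·| = 0.2364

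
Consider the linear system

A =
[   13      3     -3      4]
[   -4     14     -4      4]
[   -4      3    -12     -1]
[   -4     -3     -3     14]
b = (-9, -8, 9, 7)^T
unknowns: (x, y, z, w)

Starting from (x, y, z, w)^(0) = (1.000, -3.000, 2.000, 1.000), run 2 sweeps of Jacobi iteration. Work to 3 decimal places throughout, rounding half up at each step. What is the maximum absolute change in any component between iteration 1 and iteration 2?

1.464

Iteration 1:
  x = (-9 - (3)·-3.000 - (-3)·2.000 - (4)·1.000) / (13) = 0.154
  y = (-8 - (-4)·1.000 - (-4)·2.000 - (4)·1.000) / (14) = 0.000
  z = (9 - (-4)·1.000 - (3)·-3.000 - (-1)·1.000) / (-12) = -1.917
  w = (7 - (-4)·1.000 - (-3)·-3.000 - (-3)·2.000) / (14) = 0.571
Iteration 2:
  x = (-9 - (3)·0.000 - (-3)·-1.917 - (4)·0.571) / (13) = -1.310
  y = (-8 - (-4)·0.154 - (-4)·-1.917 - (4)·0.571) / (14) = -1.238
  z = (9 - (-4)·0.154 - (3)·0.000 - (-1)·0.571) / (-12) = -0.849
  w = (7 - (-4)·0.154 - (-3)·0.000 - (-3)·-1.917) / (14) = 0.133
Change: (-1.464, -1.238, 1.068, -0.438) → max |·| = 1.464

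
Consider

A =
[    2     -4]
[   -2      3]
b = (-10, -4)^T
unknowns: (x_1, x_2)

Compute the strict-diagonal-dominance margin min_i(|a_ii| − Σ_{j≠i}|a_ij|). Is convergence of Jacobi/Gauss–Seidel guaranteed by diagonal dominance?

-2

row 1: |2| − (4) = -2
row 2: |3| − (2) = 1
minimum over rows = -2 → not strictly diagonally dominant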